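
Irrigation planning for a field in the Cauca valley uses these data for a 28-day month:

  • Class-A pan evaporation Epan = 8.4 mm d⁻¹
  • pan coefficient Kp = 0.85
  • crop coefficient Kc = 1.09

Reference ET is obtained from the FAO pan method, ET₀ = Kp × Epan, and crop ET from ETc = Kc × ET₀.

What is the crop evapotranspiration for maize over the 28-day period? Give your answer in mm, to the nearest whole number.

218 mm

ET₀ = 0.85 × 8.4 = 7.1400 mm/d
ETc = Kc × ET₀ = 1.09 × 7.1400 = 7.7826 mm/d
Over 28 days: 7.7826 × 28 = 217.913 mm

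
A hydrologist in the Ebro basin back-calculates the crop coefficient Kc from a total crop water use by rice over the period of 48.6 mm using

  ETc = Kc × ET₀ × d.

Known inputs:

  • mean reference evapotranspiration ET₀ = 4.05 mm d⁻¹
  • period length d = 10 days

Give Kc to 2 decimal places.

ETc = Kc × ET₀ × d  ⇒  Kc = ETc / (ET₀ × d)
Kc = 48.6 / (4.05 × 10) = 48.6 / 40.50 = 1.2000

1.20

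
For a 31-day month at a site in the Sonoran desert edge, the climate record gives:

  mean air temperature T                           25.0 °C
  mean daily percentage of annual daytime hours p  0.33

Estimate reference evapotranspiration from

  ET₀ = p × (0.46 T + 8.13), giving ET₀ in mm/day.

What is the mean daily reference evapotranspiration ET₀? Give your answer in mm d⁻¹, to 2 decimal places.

6.48 mm d⁻¹

ET₀ = 0.33 × (0.46 × 25.0 + 8.13) = 0.33 × 19.630 = 6.4779 mm/d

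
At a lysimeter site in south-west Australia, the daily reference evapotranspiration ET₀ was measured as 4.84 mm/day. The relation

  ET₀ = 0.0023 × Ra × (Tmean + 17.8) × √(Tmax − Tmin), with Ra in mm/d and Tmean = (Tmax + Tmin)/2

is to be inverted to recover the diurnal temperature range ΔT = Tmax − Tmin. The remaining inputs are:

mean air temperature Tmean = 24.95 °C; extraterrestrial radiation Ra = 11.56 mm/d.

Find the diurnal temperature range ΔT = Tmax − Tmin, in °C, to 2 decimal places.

√ΔT = ET₀ / [0.0023 × Ra × (Tmean+17.8)] = 4.84 / (0.0023 × 11.56 × 42.75) = 4.2582
ΔT = 4.2582² = 18.132 °C

18.13 °C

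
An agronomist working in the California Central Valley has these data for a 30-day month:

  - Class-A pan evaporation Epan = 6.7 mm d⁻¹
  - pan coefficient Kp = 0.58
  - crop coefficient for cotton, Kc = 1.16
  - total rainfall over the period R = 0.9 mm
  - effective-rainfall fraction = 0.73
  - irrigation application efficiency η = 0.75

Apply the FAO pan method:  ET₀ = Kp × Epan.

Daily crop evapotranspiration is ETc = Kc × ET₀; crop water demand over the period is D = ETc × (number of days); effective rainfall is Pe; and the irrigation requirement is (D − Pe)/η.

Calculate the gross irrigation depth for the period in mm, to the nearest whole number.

ET₀ = 0.58 × 6.7 = 3.8860 mm/d
ETc = Kc × ET₀ = 1.16 × 3.8860 = 4.5078 mm/d
Crop demand D = ETc × 30 d = 4.5078 × 30 = 135.234 mm
Pe = 0.73 × 0.9 = 0.657 mm
D − Pe = 135.234 − 0.657 = 134.577 mm
Gross irrigation = 134.577 / 0.75 = 179.436 mm

179 mm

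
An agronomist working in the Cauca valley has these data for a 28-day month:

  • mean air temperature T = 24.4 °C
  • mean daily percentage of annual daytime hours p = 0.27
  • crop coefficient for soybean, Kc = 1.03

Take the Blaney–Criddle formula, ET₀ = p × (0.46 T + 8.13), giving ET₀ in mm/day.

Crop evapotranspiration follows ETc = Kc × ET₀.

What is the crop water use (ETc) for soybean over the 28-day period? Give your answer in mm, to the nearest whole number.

151 mm

ET₀ = 0.27 × (0.46 × 24.4 + 8.13) = 0.27 × 19.354 = 5.2256 mm/d
ETc = Kc × ET₀ = 1.03 × 5.2256 = 5.3824 mm/d
Over 28 days: 5.3824 × 28 = 150.707 mm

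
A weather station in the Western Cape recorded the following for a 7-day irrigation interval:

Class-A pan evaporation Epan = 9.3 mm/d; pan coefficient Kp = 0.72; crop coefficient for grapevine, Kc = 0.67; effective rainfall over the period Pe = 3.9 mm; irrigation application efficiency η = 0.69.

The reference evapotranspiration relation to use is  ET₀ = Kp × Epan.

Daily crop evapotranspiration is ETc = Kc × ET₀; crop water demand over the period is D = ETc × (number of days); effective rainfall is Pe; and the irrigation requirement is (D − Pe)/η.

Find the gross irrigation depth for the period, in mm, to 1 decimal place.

ET₀ = 0.72 × 9.3 = 6.6960 mm/d
ETc = Kc × ET₀ = 0.67 × 6.6960 = 4.4863 mm/d
Crop demand D = ETc × 7 d = 4.4863 × 7 = 31.404 mm
D − Pe = 31.404 − 3.9 = 27.504 mm
Gross irrigation = 27.504 / 0.69 = 39.861 mm

39.9 mm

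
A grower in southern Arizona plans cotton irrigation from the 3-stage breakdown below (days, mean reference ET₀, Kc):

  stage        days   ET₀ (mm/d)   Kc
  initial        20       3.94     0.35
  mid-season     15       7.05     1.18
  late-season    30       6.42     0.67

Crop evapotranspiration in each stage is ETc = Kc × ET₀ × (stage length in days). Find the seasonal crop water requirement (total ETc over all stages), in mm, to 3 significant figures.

initial: 0.35 × 3.94 × 20 = 27.58 mm
mid-season: 1.18 × 7.05 × 15 = 124.79 mm
late-season: 0.67 × 6.42 × 30 = 129.04 mm
Seasonal total = 281.41 mm

281 mm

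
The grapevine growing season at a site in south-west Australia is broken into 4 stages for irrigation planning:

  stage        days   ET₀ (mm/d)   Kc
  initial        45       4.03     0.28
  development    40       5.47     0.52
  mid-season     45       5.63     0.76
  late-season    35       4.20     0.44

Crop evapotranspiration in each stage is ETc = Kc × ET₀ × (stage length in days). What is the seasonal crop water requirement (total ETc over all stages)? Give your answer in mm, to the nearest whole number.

422 mm

initial: 0.28 × 4.03 × 45 = 50.78 mm
development: 0.52 × 5.47 × 40 = 113.78 mm
mid-season: 0.76 × 5.63 × 45 = 192.55 mm
late-season: 0.44 × 4.20 × 35 = 64.68 mm
Seasonal total = 421.79 mm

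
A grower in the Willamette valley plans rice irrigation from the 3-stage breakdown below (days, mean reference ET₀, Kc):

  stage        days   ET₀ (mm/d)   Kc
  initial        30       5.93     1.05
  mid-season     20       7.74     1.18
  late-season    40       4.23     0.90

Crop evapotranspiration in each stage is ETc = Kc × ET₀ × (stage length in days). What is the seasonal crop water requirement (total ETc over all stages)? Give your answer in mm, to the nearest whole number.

522 mm

initial: 1.05 × 5.93 × 30 = 186.80 mm
mid-season: 1.18 × 7.74 × 20 = 182.66 mm
late-season: 0.90 × 4.23 × 40 = 152.28 mm
Seasonal total = 521.74 mm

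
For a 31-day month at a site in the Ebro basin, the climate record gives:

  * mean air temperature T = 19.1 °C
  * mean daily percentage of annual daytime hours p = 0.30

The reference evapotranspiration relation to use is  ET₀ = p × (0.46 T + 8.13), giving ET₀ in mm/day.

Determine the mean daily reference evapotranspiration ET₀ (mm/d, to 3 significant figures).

ET₀ = 0.30 × (0.46 × 19.1 + 8.13) = 0.30 × 16.916 = 5.0748 mm/d

5.07 mm/d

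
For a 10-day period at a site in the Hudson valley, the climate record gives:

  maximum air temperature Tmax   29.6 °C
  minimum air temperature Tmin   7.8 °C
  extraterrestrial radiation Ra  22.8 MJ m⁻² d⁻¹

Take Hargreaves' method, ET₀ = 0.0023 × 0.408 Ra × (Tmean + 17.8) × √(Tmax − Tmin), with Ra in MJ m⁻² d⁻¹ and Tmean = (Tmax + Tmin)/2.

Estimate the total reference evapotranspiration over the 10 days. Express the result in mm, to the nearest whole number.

36 mm

Tmean = (29.6 + 7.8)/2 = 18.70 °C
0.408 Ra = 0.408 × 22.8 = 9.3024 mm/d equivalent
ET₀ = 0.0023 × 9.3024 × (18.70 + 17.8) × √21.8 = 0.0023 × 9.3024 × 36.50 × 4.6690 = 3.6462 mm/d
Over 10 days: 3.6462 × 10 = 36.462 mm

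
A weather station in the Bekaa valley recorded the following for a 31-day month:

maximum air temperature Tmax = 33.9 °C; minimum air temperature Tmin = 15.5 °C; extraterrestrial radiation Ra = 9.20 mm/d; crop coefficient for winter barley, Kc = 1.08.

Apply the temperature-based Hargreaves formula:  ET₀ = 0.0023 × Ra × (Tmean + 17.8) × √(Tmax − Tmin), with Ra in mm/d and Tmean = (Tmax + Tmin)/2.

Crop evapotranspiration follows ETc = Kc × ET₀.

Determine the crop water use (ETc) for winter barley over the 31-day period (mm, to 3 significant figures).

Tmean = (33.9 + 15.5)/2 = 24.70 °C
ET₀ = 0.0023 × 9.20 × (24.70 + 17.8) × √18.4 = 0.0023 × 9.20 × 42.50 × 4.2895 = 3.8575 mm/d
ETc = Kc × ET₀ = 1.08 × 3.8575 = 4.1661 mm/d
Over 31 days: 4.1661 × 31 = 129.149 mm

129 mm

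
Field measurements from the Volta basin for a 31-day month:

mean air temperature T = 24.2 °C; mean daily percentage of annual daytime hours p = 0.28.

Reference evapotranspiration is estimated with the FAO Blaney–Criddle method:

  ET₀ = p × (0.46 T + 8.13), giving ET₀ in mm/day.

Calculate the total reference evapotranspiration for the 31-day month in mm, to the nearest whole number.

ET₀ = 0.28 × (0.46 × 24.2 + 8.13) = 0.28 × 19.262 = 5.3934 mm/d
Monthly total = 5.3934 × 31 = 167.195 mm

167 mm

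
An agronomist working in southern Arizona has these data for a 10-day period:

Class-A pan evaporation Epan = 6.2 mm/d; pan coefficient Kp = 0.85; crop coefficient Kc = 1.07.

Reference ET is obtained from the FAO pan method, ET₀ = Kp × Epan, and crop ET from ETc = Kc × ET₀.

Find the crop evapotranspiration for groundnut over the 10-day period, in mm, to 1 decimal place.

56.4 mm

ET₀ = 0.85 × 6.2 = 5.2700 mm/d
ETc = Kc × ET₀ = 1.07 × 5.2700 = 5.6389 mm/d
Over 10 days: 5.6389 × 10 = 56.389 mm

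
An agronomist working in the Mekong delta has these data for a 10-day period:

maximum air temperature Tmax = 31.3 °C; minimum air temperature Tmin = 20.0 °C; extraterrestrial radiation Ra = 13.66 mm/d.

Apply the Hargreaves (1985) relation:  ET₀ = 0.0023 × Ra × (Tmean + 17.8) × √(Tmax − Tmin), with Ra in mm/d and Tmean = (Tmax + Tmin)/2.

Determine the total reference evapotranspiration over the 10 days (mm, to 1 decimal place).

Tmean = (31.3 + 20.0)/2 = 25.65 °C
ET₀ = 0.0023 × 13.66 × (25.65 + 17.8) × √11.3 = 0.0023 × 13.66 × 43.45 × 3.3615 = 4.5888 mm/d
Over 10 days: 4.5888 × 10 = 45.888 mm

45.9 mm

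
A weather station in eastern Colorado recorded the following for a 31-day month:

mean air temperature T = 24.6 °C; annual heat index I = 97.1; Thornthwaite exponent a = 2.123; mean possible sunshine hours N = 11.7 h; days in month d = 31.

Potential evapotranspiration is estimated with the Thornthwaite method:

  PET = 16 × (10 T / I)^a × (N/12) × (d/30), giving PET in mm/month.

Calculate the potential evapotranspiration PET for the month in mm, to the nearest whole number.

10T/I = 10 × 24.6 / 97.1 = 2.5335
(10T/I)^a = 2.5335^2.123 = 7.1961
Uncorrected PET = 16 × 7.1961 = 115.138 mm
Correction = (N/12)(d/30) = (11.7/12)(31/30) = 1.0075
PET = 115.138 × 1.0075 = 116.002 mm/month

116 mm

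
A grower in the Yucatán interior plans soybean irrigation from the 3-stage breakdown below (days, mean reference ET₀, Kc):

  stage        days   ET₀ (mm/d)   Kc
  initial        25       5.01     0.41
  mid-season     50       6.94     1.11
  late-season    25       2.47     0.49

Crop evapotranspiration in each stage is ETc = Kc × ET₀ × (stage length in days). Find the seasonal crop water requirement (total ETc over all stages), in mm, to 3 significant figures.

467 mm

initial: 0.41 × 5.01 × 25 = 51.35 mm
mid-season: 1.11 × 6.94 × 50 = 385.17 mm
late-season: 0.49 × 2.47 × 25 = 30.26 mm
Seasonal total = 466.78 mm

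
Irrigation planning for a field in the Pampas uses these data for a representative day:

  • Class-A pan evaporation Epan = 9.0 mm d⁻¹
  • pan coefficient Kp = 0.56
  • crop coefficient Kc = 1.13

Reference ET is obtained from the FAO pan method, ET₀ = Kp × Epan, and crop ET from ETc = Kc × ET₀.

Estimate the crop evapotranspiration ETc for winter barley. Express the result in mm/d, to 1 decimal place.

5.7 mm/d

ET₀ = 0.56 × 9.0 = 5.0400 mm/d
ETc = Kc × ET₀ = 1.13 × 5.0400 = 5.6952 mm/d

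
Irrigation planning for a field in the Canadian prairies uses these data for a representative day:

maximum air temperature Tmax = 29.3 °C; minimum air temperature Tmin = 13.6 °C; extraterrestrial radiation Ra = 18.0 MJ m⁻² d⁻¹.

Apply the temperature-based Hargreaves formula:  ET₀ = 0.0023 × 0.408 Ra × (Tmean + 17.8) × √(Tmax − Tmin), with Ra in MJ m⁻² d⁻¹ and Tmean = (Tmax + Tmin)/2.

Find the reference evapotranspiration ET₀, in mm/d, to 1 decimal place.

2.6 mm/d

Tmean = (29.3 + 13.6)/2 = 21.45 °C
0.408 Ra = 0.408 × 18.0 = 7.3440 mm/d equivalent
ET₀ = 0.0023 × 7.3440 × (21.45 + 17.8) × √15.7 = 0.0023 × 7.3440 × 39.25 × 3.9623 = 2.6269 mm/d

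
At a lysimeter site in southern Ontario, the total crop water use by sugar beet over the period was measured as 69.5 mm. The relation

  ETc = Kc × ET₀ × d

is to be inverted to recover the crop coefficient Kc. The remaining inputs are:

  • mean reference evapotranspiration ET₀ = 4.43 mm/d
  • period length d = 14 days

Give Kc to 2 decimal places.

1.12

ETc = Kc × ET₀ × d  ⇒  Kc = ETc / (ET₀ × d)
Kc = 69.5 / (4.43 × 14) = 69.5 / 62.02 = 1.1206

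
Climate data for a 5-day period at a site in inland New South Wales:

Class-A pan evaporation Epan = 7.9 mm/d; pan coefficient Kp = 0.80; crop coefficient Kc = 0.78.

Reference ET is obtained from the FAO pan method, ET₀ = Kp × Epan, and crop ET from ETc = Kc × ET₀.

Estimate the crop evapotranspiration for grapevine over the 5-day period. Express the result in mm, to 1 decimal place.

ET₀ = 0.80 × 7.9 = 6.3200 mm/d
ETc = Kc × ET₀ = 0.78 × 6.3200 = 4.9296 mm/d
Over 5 days: 4.9296 × 5 = 24.648 mm

24.6 mm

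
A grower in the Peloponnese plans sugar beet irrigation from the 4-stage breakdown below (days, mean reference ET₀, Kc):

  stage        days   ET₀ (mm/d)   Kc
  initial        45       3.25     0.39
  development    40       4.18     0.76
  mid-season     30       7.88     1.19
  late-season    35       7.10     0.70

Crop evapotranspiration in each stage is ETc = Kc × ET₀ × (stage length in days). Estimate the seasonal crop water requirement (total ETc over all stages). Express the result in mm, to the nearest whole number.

initial: 0.39 × 3.25 × 45 = 57.04 mm
development: 0.76 × 4.18 × 40 = 127.07 mm
mid-season: 1.19 × 7.88 × 30 = 281.32 mm
late-season: 0.70 × 7.10 × 35 = 173.95 mm
Seasonal total = 639.38 mm

639 mm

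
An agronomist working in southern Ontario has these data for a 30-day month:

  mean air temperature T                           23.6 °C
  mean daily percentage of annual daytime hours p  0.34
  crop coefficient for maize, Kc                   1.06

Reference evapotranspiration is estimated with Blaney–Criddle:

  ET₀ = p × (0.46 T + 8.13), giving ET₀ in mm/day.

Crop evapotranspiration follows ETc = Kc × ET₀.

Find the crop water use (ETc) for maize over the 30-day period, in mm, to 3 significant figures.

205 mm

ET₀ = 0.34 × (0.46 × 23.6 + 8.13) = 0.34 × 18.986 = 6.4552 mm/d
ETc = Kc × ET₀ = 1.06 × 6.4552 = 6.8425 mm/d
Over 30 days: 6.8425 × 30 = 205.275 mm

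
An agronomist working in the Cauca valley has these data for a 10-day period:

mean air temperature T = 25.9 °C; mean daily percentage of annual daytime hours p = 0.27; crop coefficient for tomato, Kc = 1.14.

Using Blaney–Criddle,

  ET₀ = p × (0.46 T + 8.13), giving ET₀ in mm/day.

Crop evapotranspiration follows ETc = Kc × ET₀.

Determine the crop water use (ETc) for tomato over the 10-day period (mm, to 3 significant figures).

ET₀ = 0.27 × (0.46 × 25.9 + 8.13) = 0.27 × 20.044 = 5.4119 mm/d
ETc = Kc × ET₀ = 1.14 × 5.4119 = 6.1696 mm/d
Over 10 days: 6.1696 × 10 = 61.696 mm

61.7 mm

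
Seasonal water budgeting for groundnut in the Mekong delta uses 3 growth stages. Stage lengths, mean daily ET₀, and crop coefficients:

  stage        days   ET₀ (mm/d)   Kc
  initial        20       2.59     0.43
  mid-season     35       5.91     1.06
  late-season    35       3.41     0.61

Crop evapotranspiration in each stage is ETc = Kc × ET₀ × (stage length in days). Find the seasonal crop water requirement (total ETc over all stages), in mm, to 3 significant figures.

initial: 0.43 × 2.59 × 20 = 22.27 mm
mid-season: 1.06 × 5.91 × 35 = 219.26 mm
late-season: 0.61 × 3.41 × 35 = 72.80 mm
Seasonal total = 314.33 mm

314 mm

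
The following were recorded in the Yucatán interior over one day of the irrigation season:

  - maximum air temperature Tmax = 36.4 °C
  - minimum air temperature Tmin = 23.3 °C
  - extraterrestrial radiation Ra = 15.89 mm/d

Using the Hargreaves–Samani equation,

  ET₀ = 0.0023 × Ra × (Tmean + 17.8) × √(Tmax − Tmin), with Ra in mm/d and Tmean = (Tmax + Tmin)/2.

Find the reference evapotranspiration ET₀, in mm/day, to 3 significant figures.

Tmean = (36.4 + 23.3)/2 = 29.85 °C
ET₀ = 0.0023 × 15.89 × (29.85 + 17.8) × √13.1 = 0.0023 × 15.89 × 47.65 × 3.6194 = 6.3031 mm/d

6.30 mm/day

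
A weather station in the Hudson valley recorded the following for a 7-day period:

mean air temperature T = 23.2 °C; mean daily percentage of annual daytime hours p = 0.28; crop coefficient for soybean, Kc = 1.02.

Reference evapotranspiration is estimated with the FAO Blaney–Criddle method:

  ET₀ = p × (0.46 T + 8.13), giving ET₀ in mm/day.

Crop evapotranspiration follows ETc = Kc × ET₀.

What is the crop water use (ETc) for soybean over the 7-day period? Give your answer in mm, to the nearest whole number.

ET₀ = 0.28 × (0.46 × 23.2 + 8.13) = 0.28 × 18.802 = 5.2646 mm/d
ETc = Kc × ET₀ = 1.02 × 5.2646 = 5.3699 mm/d
Over 7 days: 5.3699 × 7 = 37.589 mm

38 mm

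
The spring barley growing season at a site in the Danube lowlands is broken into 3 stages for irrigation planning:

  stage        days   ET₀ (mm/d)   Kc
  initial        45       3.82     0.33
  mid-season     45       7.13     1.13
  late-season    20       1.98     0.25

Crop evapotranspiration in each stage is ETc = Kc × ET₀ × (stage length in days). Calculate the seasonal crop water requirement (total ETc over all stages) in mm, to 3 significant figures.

initial: 0.33 × 3.82 × 45 = 56.73 mm
mid-season: 1.13 × 7.13 × 45 = 362.56 mm
late-season: 0.25 × 1.98 × 20 = 9.90 mm
Seasonal total = 429.19 mm

429 mm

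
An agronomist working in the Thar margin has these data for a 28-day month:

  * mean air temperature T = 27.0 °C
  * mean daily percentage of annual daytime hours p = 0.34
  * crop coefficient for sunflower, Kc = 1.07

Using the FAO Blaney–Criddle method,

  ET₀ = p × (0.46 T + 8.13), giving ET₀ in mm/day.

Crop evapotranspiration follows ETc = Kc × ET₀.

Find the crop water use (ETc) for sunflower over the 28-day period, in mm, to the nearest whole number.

ET₀ = 0.34 × (0.46 × 27.0 + 8.13) = 0.34 × 20.550 = 6.9870 mm/d
ETc = Kc × ET₀ = 1.07 × 6.9870 = 7.4761 mm/d
Over 28 days: 7.4761 × 28 = 209.331 mm

209 mm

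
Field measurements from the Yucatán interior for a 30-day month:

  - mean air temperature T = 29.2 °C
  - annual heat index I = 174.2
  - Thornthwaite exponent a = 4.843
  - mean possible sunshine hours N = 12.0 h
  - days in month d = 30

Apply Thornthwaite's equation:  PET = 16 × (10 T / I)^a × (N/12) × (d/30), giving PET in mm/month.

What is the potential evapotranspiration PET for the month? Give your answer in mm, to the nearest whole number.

10T/I = 10 × 29.2 / 174.2 = 1.6762
(10T/I)^a = 1.6762^4.843 = 12.2014
Uncorrected PET = 16 × 12.2014 = 195.222 mm
Correction = (N/12)(d/30) = (12.0/12)(30/30) = 1.0000
PET = 195.222 × 1.0000 = 195.222 mm/month

195 mm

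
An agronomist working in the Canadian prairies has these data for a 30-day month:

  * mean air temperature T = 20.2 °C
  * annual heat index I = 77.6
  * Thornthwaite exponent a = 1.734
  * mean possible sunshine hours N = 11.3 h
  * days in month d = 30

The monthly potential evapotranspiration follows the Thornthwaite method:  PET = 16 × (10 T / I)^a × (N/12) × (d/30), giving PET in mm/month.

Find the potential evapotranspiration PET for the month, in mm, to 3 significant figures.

10T/I = 10 × 20.2 / 77.6 = 2.6031
(10T/I)^a = 2.6031^1.734 = 5.2537
Uncorrected PET = 16 × 5.2537 = 84.059 mm
Correction = (N/12)(d/30) = (11.3/12)(30/30) = 0.9417
PET = 84.059 × 0.9417 = 79.158 mm/month

79.2 mm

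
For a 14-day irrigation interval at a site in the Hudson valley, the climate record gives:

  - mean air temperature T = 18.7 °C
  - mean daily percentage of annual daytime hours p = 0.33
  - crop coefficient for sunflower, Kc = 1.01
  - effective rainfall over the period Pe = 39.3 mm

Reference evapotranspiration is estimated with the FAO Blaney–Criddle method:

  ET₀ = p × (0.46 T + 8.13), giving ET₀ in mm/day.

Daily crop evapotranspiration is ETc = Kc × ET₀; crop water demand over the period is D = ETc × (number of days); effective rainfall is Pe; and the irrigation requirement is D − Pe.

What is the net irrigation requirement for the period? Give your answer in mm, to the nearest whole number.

ET₀ = 0.33 × (0.46 × 18.7 + 8.13) = 0.33 × 16.732 = 5.5216 mm/d
ETc = Kc × ET₀ = 1.01 × 5.5216 = 5.5768 mm/d
Crop demand D = ETc × 14 d = 5.5768 × 14 = 78.075 mm
D − Pe = 78.075 − 39.3 = 38.775 mm

39 mm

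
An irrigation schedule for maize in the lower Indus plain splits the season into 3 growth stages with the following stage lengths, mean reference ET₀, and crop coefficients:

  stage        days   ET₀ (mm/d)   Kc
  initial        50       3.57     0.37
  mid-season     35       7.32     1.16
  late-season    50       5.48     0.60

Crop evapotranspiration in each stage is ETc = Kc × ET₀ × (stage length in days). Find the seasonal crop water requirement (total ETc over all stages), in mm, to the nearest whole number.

528 mm

initial: 0.37 × 3.57 × 50 = 66.05 mm
mid-season: 1.16 × 7.32 × 35 = 297.19 mm
late-season: 0.60 × 5.48 × 50 = 164.40 mm
Seasonal total = 527.64 mm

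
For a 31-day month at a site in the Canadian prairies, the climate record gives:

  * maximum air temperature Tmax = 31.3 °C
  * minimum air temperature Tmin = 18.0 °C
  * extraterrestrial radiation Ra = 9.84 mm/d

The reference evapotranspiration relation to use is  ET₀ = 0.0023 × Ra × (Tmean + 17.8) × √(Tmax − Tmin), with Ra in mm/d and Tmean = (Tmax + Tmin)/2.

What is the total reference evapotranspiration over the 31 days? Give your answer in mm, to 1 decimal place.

Tmean = (31.3 + 18.0)/2 = 24.65 °C
ET₀ = 0.0023 × 9.84 × (24.65 + 17.8) × √13.3 = 0.0023 × 9.84 × 42.45 × 3.6469 = 3.5037 mm/d
Over 31 days: 3.5037 × 31 = 108.615 mm

108.6 mm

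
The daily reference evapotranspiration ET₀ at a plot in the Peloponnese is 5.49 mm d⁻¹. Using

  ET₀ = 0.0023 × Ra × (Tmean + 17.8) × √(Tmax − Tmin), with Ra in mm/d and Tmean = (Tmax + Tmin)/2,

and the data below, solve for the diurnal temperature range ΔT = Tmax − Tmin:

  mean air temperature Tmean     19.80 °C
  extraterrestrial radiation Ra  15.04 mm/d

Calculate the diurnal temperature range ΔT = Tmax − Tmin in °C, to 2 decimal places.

√ΔT = ET₀ / [0.0023 × Ra × (Tmean+17.8)] = 5.49 / (0.0023 × 15.04 × 37.60) = 4.2209
ΔT = 4.2209² = 17.816 °C

17.82 °C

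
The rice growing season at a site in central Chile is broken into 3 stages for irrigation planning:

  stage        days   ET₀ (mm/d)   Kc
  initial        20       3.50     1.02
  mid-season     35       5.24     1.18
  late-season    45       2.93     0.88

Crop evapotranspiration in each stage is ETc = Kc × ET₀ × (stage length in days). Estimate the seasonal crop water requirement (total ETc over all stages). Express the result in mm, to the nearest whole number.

initial: 1.02 × 3.50 × 20 = 71.40 mm
mid-season: 1.18 × 5.24 × 35 = 216.41 mm
late-season: 0.88 × 2.93 × 45 = 116.03 mm
Seasonal total = 403.84 mm

404 mm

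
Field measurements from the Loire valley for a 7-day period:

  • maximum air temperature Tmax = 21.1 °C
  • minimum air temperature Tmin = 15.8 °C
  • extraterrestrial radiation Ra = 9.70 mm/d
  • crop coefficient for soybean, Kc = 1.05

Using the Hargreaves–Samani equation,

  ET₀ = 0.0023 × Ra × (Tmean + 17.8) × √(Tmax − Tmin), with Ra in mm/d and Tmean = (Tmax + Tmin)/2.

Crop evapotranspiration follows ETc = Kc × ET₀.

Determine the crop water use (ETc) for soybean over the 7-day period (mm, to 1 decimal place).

Tmean = (21.1 + 15.8)/2 = 18.45 °C
ET₀ = 0.0023 × 9.70 × (18.45 + 17.8) × √5.3 = 0.0023 × 9.70 × 36.25 × 2.3022 = 1.8619 mm/d
ETc = Kc × ET₀ = 1.05 × 1.8619 = 1.9550 mm/d
Over 7 days: 1.9550 × 7 = 13.685 mm

13.7 mm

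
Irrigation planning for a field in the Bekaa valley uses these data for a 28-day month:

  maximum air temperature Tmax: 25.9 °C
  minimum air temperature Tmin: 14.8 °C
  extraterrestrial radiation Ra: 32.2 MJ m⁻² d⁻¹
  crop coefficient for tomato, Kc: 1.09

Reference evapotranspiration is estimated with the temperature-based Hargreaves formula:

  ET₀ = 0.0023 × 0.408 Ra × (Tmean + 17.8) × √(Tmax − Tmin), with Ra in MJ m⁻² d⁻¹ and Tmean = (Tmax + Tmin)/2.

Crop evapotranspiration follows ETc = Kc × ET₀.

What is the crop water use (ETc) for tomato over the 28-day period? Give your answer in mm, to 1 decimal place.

Tmean = (25.9 + 14.8)/2 = 20.35 °C
0.408 Ra = 0.408 × 32.2 = 13.1376 mm/d equivalent
ET₀ = 0.0023 × 13.1376 × (20.35 + 17.8) × √11.1 = 0.0023 × 13.1376 × 38.15 × 3.3317 = 3.8406 mm/d
ETc = Kc × ET₀ = 1.09 × 3.8406 = 4.1863 mm/d
Over 28 days: 4.1863 × 28 = 117.216 mm

117.2 mm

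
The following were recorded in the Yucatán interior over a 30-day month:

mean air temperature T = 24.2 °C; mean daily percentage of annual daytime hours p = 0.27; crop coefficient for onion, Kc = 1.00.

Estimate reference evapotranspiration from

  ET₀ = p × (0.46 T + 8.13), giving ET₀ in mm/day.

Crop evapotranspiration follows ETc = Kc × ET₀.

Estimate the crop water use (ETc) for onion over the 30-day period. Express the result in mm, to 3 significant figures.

ET₀ = 0.27 × (0.46 × 24.2 + 8.13) = 0.27 × 19.262 = 5.2007 mm/d
ETc = Kc × ET₀ = 1.00 × 5.2007 = 5.2007 mm/d
Over 30 days: 5.2007 × 30 = 156.021 mm

156 mm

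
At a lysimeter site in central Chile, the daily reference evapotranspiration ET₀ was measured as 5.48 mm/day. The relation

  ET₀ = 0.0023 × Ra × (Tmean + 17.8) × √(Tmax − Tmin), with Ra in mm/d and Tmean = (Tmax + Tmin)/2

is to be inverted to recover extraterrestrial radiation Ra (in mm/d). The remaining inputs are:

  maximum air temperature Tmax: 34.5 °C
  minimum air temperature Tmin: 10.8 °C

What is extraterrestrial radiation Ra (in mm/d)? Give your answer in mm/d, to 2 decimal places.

12.10 mm/d

Tmean = 22.65 °C; √ΔT = 4.8683
Ra = ET₀ / [0.0023 × (Tmean+17.8) × √ΔT] = 5.48 / (0.0023 × 40.45 × 4.8683) = 12.099 mm/d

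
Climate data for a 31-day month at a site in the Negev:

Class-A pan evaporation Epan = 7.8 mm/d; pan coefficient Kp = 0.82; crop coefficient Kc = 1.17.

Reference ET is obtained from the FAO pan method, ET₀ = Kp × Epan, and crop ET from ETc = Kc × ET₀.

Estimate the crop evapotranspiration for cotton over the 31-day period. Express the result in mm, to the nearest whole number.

ET₀ = 0.82 × 7.8 = 6.3960 mm/d
ETc = Kc × ET₀ = 1.17 × 6.3960 = 7.4833 mm/d
Over 31 days: 7.4833 × 31 = 231.982 mm

232 mm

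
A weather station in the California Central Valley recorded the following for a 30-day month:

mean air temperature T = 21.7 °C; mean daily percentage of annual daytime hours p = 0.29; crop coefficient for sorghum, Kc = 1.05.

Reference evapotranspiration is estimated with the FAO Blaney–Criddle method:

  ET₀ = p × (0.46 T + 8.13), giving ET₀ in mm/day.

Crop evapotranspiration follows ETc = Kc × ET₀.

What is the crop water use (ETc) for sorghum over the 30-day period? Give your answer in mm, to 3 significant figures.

ET₀ = 0.29 × (0.46 × 21.7 + 8.13) = 0.29 × 18.112 = 5.2525 mm/d
ETc = Kc × ET₀ = 1.05 × 5.2525 = 5.5151 mm/d
Over 30 days: 5.5151 × 30 = 165.453 mm

165 mm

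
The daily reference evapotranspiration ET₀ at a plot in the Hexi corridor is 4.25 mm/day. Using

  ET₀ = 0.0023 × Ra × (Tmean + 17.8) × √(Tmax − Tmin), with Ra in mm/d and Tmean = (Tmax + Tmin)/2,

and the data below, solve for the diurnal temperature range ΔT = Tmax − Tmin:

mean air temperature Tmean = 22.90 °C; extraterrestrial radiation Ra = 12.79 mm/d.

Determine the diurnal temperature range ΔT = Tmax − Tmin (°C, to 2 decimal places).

√ΔT = ET₀ / [0.0023 × Ra × (Tmean+17.8)] = 4.25 / (0.0023 × 12.79 × 40.70) = 3.5497
ΔT = 3.5497² = 12.600 °C

12.60 °C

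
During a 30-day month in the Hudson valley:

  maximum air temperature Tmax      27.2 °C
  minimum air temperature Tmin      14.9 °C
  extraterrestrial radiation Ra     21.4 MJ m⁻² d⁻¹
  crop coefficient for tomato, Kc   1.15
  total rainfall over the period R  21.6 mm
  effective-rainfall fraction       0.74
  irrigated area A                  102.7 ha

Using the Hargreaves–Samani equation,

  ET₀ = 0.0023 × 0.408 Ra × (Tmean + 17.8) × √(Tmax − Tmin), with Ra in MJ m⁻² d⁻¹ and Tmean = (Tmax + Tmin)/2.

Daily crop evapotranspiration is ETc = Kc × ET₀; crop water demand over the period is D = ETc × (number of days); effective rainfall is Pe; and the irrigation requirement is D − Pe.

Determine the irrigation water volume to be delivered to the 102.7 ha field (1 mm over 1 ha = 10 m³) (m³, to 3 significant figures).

Tmean = (27.2 + 14.9)/2 = 21.05 °C
0.408 Ra = 0.408 × 21.4 = 8.7312 mm/d equivalent
ET₀ = 0.0023 × 8.7312 × (21.05 + 17.8) × √12.3 = 0.0023 × 8.7312 × 38.85 × 3.5071 = 2.7362 mm/d
ETc = Kc × ET₀ = 1.15 × 2.7362 = 3.1466 mm/d
Crop demand D = ETc × 30 d = 3.1466 × 30 = 94.398 mm
Pe = 0.74 × 21.6 = 15.984 mm
D − Pe = 94.398 − 15.984 = 78.414 mm
Volume = 78.414 mm × 102.7 ha × 10 = 80531.2 m³

80500 m³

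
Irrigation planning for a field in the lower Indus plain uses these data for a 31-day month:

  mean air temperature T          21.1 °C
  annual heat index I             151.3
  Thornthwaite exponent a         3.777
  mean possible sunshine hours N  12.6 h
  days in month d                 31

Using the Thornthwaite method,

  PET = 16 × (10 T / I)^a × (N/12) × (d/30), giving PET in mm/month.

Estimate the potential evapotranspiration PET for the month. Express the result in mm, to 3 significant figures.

61.0 mm

10T/I = 10 × 21.1 / 151.3 = 1.3946
(10T/I)^a = 1.3946^3.777 = 3.5123
Uncorrected PET = 16 × 3.5123 = 56.197 mm
Correction = (N/12)(d/30) = (12.6/12)(31/30) = 1.0850
PET = 56.197 × 1.0850 = 60.974 mm/month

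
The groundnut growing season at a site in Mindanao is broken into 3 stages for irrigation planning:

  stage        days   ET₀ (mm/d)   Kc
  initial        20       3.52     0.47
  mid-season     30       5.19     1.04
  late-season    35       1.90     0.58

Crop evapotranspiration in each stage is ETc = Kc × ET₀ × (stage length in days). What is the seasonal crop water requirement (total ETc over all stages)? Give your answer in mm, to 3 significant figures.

initial: 0.47 × 3.52 × 20 = 33.09 mm
mid-season: 1.04 × 5.19 × 30 = 161.93 mm
late-season: 0.58 × 1.90 × 35 = 38.57 mm
Seasonal total = 233.59 mm

234 mm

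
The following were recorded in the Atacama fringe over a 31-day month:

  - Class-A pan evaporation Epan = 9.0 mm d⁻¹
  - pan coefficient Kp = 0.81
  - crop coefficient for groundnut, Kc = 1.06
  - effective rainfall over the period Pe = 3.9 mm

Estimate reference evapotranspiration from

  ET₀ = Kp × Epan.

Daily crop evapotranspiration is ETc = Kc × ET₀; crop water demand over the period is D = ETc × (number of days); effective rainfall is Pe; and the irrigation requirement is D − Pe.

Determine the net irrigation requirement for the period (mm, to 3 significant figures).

236 mm

ET₀ = 0.81 × 9.0 = 7.2900 mm/d
ETc = Kc × ET₀ = 1.06 × 7.2900 = 7.7274 mm/d
Crop demand D = ETc × 31 d = 7.7274 × 31 = 239.549 mm
D − Pe = 239.549 − 3.9 = 235.649 mm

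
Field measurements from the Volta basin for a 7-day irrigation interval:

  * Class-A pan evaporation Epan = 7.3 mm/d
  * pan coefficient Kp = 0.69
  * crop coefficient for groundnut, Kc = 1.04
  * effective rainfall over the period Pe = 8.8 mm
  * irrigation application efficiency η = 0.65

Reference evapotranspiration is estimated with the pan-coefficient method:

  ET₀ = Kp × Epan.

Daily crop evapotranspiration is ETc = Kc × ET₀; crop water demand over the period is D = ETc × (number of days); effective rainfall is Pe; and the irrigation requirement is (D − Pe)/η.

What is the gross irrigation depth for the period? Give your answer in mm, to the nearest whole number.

ET₀ = 0.69 × 7.3 = 5.0370 mm/d
ETc = Kc × ET₀ = 1.04 × 5.0370 = 5.2385 mm/d
Crop demand D = ETc × 7 d = 5.2385 × 7 = 36.670 mm
D − Pe = 36.670 − 8.8 = 27.870 mm
Gross irrigation = 27.870 / 0.65 = 42.877 mm

43 mm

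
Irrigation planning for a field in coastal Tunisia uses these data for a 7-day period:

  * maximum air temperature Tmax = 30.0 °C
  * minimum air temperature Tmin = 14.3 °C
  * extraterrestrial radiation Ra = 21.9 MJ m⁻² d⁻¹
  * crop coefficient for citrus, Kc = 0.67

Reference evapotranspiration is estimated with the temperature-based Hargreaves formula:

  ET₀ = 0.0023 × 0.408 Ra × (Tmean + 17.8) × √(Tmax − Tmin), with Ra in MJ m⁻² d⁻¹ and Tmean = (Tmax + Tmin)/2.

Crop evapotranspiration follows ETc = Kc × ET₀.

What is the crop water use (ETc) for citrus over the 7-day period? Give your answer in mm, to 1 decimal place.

Tmean = (30.0 + 14.3)/2 = 22.15 °C
0.408 Ra = 0.408 × 21.9 = 8.9352 mm/d equivalent
ET₀ = 0.0023 × 8.9352 × (22.15 + 17.8) × √15.7 = 0.0023 × 8.9352 × 39.95 × 3.9623 = 3.2531 mm/d
ETc = Kc × ET₀ = 0.67 × 3.2531 = 2.1796 mm/d
Over 7 days: 2.1796 × 7 = 15.257 mm

15.3 mm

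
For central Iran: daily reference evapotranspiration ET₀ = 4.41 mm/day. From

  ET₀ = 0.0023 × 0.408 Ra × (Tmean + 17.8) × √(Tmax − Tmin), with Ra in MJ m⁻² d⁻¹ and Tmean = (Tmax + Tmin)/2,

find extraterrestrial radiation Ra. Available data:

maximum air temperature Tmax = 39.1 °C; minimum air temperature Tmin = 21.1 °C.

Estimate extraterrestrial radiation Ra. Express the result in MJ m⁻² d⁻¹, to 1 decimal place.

23.1 MJ m⁻² d⁻¹

Tmean = (39.1+21.1)/2 = 30.10 °C; ΔT = 18.0
Ra = ET₀ / [0.0023 × 0.408 × (Tmean+17.8) × √ΔT]
   = 4.41 / (0.0023 × 0.408 × 47.90 × 4.2426) = 23.125 MJ m⁻² d⁻¹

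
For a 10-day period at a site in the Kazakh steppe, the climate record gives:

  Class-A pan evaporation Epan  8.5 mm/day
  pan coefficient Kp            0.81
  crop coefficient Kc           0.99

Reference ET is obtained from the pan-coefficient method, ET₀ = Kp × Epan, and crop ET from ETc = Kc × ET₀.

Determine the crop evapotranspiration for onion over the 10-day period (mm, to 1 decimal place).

ET₀ = 0.81 × 8.5 = 6.8850 mm/d
ETc = Kc × ET₀ = 0.99 × 6.8850 = 6.8162 mm/d
Over 10 days: 6.8162 × 10 = 68.162 mm

68.2 mm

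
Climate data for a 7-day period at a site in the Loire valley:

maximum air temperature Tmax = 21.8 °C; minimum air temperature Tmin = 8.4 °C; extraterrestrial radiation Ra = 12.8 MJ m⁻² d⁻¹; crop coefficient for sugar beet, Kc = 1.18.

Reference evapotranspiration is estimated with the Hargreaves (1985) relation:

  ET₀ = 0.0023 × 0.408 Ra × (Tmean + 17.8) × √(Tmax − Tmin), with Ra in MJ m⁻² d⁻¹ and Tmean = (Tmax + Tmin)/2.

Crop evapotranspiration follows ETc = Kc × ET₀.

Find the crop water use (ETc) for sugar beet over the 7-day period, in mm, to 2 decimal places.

Tmean = (21.8 + 8.4)/2 = 15.10 °C
0.408 Ra = 0.408 × 12.8 = 5.2224 mm/d equivalent
ET₀ = 0.0023 × 5.2224 × (15.10 + 17.8) × √13.4 = 0.0023 × 5.2224 × 32.90 × 3.6606 = 1.4466 mm/d
ETc = Kc × ET₀ = 1.18 × 1.4466 = 1.7070 mm/d
Over 7 days: 1.7070 × 7 = 11.949 mm

11.95 mm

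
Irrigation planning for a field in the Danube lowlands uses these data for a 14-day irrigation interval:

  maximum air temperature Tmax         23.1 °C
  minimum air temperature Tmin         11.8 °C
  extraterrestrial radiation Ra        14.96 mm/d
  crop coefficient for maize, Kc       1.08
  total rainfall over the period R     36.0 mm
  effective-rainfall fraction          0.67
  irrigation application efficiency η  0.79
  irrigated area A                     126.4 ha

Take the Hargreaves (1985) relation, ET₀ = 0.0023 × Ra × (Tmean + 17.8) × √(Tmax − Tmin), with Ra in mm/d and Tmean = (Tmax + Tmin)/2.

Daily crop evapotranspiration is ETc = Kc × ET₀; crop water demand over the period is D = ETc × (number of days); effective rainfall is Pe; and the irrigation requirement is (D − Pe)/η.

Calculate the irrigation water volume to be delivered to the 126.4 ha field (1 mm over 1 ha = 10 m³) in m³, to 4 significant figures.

Tmean = (23.1 + 11.8)/2 = 17.45 °C
ET₀ = 0.0023 × 14.96 × (17.45 + 17.8) × √11.3 = 0.0023 × 14.96 × 35.25 × 3.3615 = 4.0771 mm/d
ETc = Kc × ET₀ = 1.08 × 4.0771 = 4.4033 mm/d
Crop demand D = ETc × 14 d = 4.4033 × 14 = 61.646 mm
Pe = 0.67 × 36.0 = 24.120 mm
D − Pe = 61.646 − 24.120 = 37.526 mm
Gross irrigation = 37.526 / 0.79 = 47.501 mm
Volume = 47.501 mm × 126.4 ha × 10 = 60041.3 m³

60040 m³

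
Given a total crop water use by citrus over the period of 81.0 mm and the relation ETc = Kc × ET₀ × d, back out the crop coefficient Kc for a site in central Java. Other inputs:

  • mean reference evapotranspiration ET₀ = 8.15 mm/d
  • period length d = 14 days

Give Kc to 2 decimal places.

ETc = Kc × ET₀ × d  ⇒  Kc = ETc / (ET₀ × d)
Kc = 81.0 / (8.15 × 14) = 81.0 / 114.10 = 0.7099

0.71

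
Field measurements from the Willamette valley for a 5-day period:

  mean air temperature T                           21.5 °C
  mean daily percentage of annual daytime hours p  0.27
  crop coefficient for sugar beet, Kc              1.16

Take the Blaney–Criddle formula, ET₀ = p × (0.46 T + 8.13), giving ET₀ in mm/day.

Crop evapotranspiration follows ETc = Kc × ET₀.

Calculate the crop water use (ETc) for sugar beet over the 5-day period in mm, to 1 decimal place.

ET₀ = 0.27 × (0.46 × 21.5 + 8.13) = 0.27 × 18.020 = 4.8654 mm/d
ETc = Kc × ET₀ = 1.16 × 4.8654 = 5.6439 mm/d
Over 5 days: 5.6439 × 5 = 28.220 mm

28.2 mm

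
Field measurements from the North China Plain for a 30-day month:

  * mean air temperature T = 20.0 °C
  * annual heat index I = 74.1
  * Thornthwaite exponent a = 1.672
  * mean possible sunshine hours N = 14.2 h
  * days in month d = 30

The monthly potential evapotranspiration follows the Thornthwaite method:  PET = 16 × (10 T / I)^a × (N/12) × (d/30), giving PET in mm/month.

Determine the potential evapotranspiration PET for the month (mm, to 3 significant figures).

10T/I = 10 × 20.0 / 74.1 = 2.6991
(10T/I)^a = 2.6991^1.672 = 5.2601
Uncorrected PET = 16 × 5.2601 = 84.162 mm
Correction = (N/12)(d/30) = (14.2/12)(30/30) = 1.1833
PET = 84.162 × 1.1833 = 99.589 mm/month

99.6 mm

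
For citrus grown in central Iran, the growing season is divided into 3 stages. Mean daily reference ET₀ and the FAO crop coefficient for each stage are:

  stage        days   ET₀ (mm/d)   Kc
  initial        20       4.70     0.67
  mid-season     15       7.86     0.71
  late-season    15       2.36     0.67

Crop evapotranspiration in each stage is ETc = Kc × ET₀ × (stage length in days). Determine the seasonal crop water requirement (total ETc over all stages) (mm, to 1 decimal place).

initial: 0.67 × 4.70 × 20 = 62.98 mm
mid-season: 0.71 × 7.86 × 15 = 83.71 mm
late-season: 0.67 × 2.36 × 15 = 23.72 mm
Seasonal total = 170.41 mm

170.4 mm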